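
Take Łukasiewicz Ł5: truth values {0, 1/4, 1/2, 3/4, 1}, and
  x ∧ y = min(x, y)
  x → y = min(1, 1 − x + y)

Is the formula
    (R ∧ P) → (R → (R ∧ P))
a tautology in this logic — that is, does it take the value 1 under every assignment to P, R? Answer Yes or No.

At P = 1, R = 1/2, for instance:
R ∧ P = 1/2 ∧ 1 = 1/2
R → (R ∧ P) = 1/2 → 1/2 = 1
(R ∧ P) → (R → (R ∧ P)) = 1/2 → 1 = 1
and checking the remaining 24 assignments likewise gives ≥ 1 in every case.

Yes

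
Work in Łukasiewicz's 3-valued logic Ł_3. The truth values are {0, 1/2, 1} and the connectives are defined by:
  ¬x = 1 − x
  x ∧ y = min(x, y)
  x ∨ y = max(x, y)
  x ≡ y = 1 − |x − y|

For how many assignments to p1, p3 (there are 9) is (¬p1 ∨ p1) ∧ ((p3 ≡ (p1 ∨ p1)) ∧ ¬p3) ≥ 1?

1

p1 = 0, p3 = 0 ↦ 1  ≥
p1 = 0, p3 = 1/2 ↦ 1/2  <
p1 = 0, p3 = 1 ↦ 0  <
p1 = 1/2, p3 = 0 ↦ 1/2  <
p1 = 1/2, p3 = 1/2 ↦ 1/2  <
p1 = 1/2, p3 = 1 ↦ 0  <
p1 = 1, p3 = 0 ↦ 0  <
p1 = 1, p3 = 1/2 ↦ 1/2  <
p1 = 1, p3 = 1 ↦ 0  <
So 1 of the 9 assignments meets the threshold.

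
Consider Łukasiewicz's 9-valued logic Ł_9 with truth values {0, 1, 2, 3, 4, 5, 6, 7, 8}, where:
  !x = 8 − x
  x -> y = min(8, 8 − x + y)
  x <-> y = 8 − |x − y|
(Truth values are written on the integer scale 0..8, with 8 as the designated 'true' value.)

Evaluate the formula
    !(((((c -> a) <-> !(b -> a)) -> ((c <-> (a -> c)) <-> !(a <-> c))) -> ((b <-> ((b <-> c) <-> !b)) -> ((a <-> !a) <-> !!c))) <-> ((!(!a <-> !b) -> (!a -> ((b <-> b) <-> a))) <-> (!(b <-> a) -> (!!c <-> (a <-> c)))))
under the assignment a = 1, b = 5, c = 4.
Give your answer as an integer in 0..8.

c -> a = 4 -> 1 = 5
b -> a = 5 -> 1 = 4
!(b -> a) = !4 = 4
(c -> a) <-> !(b -> a) = 5 <-> 4 = 7
a -> c = 1 -> 4 = 8
c <-> (a -> c) = 4 <-> 8 = 4
a <-> c = 1 <-> 4 = 5
!(a <-> c) = !5 = 3
(c <-> (a -> c)) <-> !(a <-> c) = 4 <-> 3 = 7
((c -> a) <-> !(b -> a)) -> ((c <-> (a -> c)) <-> !(a <-> c)) = 7 -> 7 = 8
b <-> c = 5 <-> 4 = 7
!b = !5 = 3
(b <-> c) <-> !b = 7 <-> 3 = 4
b <-> ((b <-> c) <-> !b) = 5 <-> 4 = 7
!a = !1 = 7
a <-> !a = 1 <-> 7 = 2
!c = !4 = 4
!!c = !4 = 4
(a <-> !a) <-> !!c = 2 <-> 4 = 6
(b <-> ((b <-> c) <-> !b)) -> ((a <-> !a) <-> !!c) = 7 -> 6 = 7
(((c -> a) <-> !(b -> a)) -> ((c <-> (a -> c)) <-> !(a <-> c))) -> ((b <-> ((b <-> c) <-> !b)) -> ((a <-> !a) <-> !!c)) = 8 -> 7 = 7
!a = !1 = 7
!b = !5 = 3
!a <-> !b = 7 <-> 3 = 4
!(!a <-> !b) = !4 = 4
!a = !1 = 7
b <-> b = 5 <-> 5 = 8
(b <-> b) <-> a = 8 <-> 1 = 1
!a -> ((b <-> b) <-> a) = 7 -> 1 = 2
!(!a <-> !b) -> (!a -> ((b <-> b) <-> a)) = 4 -> 2 = 6
b <-> a = 5 <-> 1 = 4
!(b <-> a) = !4 = 4
!c = !4 = 4
!!c = !4 = 4
a <-> c = 1 <-> 4 = 5
!!c <-> (a <-> c) = 4 <-> 5 = 7
!(b <-> a) -> (!!c <-> (a <-> c)) = 4 -> 7 = 8
(!(!a <-> !b) -> (!a -> ((b <-> b) <-> a))) <-> (!(b <-> a) -> (!!c <-> (a <-> c))) = 6 <-> 8 = 6
((((c -> a) <-> !(b -> a)) -> ((c <-> (a -> c)) <-> !(a <-> c))) -> ((b <-> ((b <-> c) <-> !b)) -> ((a <-> !a) <-> !!c))) <-> ((!(!a <-> !b) -> (!a -> ((b <-> b) <-> a))) <-> (!(b <-> a) -> (!!c <-> (a <-> c)))) = 7 <-> 6 = 7
!(((((c -> a) <-> !(b -> a)) -> ((c <-> (a -> c)) <-> !(a <-> c))) -> ((b <-> ((b <-> c) <-> !b)) -> ((a <-> !a) <-> !!c))) <-> ((!(!a <-> !b) -> (!a -> ((b <-> b) <-> a))) <-> (!(b <-> a) -> (!!c <-> (a <-> c))))) = !7 = 1

1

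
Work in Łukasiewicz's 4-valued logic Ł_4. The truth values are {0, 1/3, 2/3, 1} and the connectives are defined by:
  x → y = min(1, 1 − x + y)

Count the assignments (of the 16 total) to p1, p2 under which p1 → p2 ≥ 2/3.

13

p1 = 0, p2 = 0 ↦ 1  ≥
p1 = 0, p2 = 1/3 ↦ 1  ≥
p1 = 0, p2 = 2/3 ↦ 1  ≥
p1 = 0, p2 = 1 ↦ 1  ≥
p1 = 1/3, p2 = 0 ↦ 2/3  ≥
p1 = 1/3, p2 = 1/3 ↦ 1  ≥
p1 = 1/3, p2 = 2/3 ↦ 1  ≥
p1 = 1/3, p2 = 1 ↦ 1  ≥
p1 = 2/3, p2 = 0 ↦ 1/3  <
p1 = 2/3, p2 = 1/3 ↦ 2/3  ≥
p1 = 2/3, p2 = 2/3 ↦ 1  ≥
p1 = 2/3, p2 = 1 ↦ 1  ≥
p1 = 1, p2 = 0 ↦ 0  <
p1 = 1, p2 = 1/3 ↦ 1/3  <
p1 = 1, p2 = 2/3 ↦ 2/3  ≥
p1 = 1, p2 = 1 ↦ 1  ≥
So 13 of the 16 assignments meet the threshold.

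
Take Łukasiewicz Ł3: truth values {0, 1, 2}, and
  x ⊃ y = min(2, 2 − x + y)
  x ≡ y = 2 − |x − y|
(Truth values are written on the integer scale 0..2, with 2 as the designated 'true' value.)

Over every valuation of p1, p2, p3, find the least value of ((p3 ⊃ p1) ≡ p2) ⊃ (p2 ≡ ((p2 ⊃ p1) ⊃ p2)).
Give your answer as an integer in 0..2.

Take p1 = 0, p2 = 1, p3 = 1:
p3 ⊃ p1 = 1 ⊃ 0 = 1
(p3 ⊃ p1) ≡ p2 = 1 ≡ 1 = 2
p2 ⊃ p1 = 1 ⊃ 0 = 1
(p2 ⊃ p1) ⊃ p2 = 1 ⊃ 1 = 2
p2 ≡ ((p2 ⊃ p1) ⊃ p2) = 1 ≡ 2 = 1
((p3 ⊃ p1) ≡ p2) ⊃ (p2 ≡ ((p2 ⊃ p1) ⊃ p2)) = 2 ⊃ 1 = 1
No assignment yields a value below 1, so this is the minimum.

1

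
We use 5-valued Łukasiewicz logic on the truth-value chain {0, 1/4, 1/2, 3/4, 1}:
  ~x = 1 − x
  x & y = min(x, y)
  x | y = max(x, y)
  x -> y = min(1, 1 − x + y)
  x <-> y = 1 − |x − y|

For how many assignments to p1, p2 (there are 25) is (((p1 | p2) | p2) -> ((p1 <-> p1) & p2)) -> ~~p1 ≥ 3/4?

12

value 1: 9 assignments (counts)
value 3/4: 3 assignments (counts)
value 1/2: 4 assignments
value 1/4: 4 assignments
value 0: 5 assignments
So 12 of the 25 assignments meet the threshold.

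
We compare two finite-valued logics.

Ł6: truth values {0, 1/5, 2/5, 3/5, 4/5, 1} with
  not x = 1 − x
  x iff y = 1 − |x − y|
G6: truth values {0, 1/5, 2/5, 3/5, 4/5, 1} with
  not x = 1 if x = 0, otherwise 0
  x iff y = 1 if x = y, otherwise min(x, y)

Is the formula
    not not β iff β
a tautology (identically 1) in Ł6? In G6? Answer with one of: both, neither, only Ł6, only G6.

In Ł6: every assignment gives 1 — tautology.
In G6: at β = 1/5 the value is 1/5 — not a tautology.

only Ł6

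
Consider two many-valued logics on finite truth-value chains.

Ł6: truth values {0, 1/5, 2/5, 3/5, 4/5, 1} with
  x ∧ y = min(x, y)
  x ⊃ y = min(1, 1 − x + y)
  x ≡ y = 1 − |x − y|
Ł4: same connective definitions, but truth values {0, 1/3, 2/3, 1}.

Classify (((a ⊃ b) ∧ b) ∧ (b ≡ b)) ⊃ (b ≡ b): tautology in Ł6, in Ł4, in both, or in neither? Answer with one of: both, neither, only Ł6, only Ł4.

In Ł6: every assignment gives 1 — tautology.
In Ł4: every assignment gives 1 — tautology.

both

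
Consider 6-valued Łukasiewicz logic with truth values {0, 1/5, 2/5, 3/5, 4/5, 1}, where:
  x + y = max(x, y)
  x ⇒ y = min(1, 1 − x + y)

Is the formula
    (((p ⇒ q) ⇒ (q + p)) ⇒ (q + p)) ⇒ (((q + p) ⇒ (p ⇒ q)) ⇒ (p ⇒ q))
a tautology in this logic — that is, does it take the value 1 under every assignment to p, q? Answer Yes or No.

Yes

At p = 4/5, q = 4/5, for instance:
p ⇒ q = 4/5 ⇒ 4/5 = 1
q + p = 4/5 + 4/5 = 4/5
(p ⇒ q) ⇒ (q + p) = 1 ⇒ 4/5 = 4/5
((p ⇒ q) ⇒ (q + p)) ⇒ (q + p) = 4/5 ⇒ 4/5 = 1
(q + p) ⇒ (p ⇒ q) = 4/5 ⇒ 1 = 1
((q + p) ⇒ (p ⇒ q)) ⇒ (p ⇒ q) = 1 ⇒ 1 = 1
(((p ⇒ q) ⇒ (q + p)) ⇒ (q + p)) ⇒ (((q + p) ⇒ (p ⇒ q)) ⇒ (p ⇒ q)) = 1 ⇒ 1 = 1
and checking the remaining 35 assignments likewise gives ≥ 1 in every case.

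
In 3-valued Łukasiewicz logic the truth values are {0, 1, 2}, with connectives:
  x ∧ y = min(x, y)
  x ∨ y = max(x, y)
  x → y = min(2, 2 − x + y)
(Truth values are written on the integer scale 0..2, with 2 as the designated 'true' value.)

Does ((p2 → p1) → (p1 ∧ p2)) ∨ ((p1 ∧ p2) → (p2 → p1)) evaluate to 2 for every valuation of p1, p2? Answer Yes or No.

Yes

p1 = 0, p2 = 0 ↦ 2
p1 = 0, p2 = 1 ↦ 2
p1 = 0, p2 = 2 ↦ 2
p1 = 1, p2 = 0 ↦ 2
p1 = 1, p2 = 1 ↦ 2
p1 = 1, p2 = 2 ↦ 2
p1 = 2, p2 = 0 ↦ 2
p1 = 2, p2 = 1 ↦ 2
p1 = 2, p2 = 2 ↦ 2
Every assignment gives a value ≥ 2.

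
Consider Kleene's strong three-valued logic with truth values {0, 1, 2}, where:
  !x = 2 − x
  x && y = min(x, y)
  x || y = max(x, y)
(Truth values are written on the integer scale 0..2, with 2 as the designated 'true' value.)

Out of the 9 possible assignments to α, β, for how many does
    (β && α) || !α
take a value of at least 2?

α = 0, β = 0 ↦ 2  ≥
α = 0, β = 1 ↦ 2  ≥
α = 0, β = 2 ↦ 2  ≥
α = 1, β = 0 ↦ 1  <
α = 1, β = 1 ↦ 1  <
α = 1, β = 2 ↦ 1  <
α = 2, β = 0 ↦ 0  <
α = 2, β = 1 ↦ 1  <
α = 2, β = 2 ↦ 2  ≥
So 4 of the 9 assignments meet the threshold.

4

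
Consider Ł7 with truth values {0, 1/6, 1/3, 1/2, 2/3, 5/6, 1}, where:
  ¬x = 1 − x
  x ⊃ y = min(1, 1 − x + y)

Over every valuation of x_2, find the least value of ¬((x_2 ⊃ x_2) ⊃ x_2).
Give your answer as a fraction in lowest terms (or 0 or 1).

Take x_2 = 1:
x_2 ⊃ x_2 = 1 ⊃ 1 = 1
(x_2 ⊃ x_2) ⊃ x_2 = 1 ⊃ 1 = 1
¬((x_2 ⊃ x_2) ⊃ x_2) = ¬1 = 0
No assignment yields a value below 0, so this is the minimum.

0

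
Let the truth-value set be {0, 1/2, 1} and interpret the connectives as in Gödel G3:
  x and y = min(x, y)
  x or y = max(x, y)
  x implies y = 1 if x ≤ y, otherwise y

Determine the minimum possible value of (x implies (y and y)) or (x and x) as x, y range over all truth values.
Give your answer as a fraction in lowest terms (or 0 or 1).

1/2

Take x = 1/2, y = 0:
y and y = 0 and 0 = 0
x implies (y and y) = 1/2 implies 0 = 0
x and x = 1/2 and 1/2 = 1/2
(x implies (y and y)) or (x and x) = 0 or 1/2 = 1/2
No assignment yields a value below 1/2, so this is the minimum.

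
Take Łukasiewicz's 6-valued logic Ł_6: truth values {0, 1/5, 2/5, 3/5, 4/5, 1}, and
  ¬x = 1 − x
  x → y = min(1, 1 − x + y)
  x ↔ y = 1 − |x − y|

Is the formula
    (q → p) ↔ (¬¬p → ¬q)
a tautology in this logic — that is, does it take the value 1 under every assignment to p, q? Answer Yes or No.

Counterexample: take p = 0, q = 1/5.
q → p = 1/5 → 0 = 4/5
¬p = ¬0 = 1
¬¬p = ¬1 = 0
¬q = ¬1/5 = 4/5
¬¬p → ¬q = 0 → 4/5 = 1
(q → p) ↔ (¬¬p → ¬q) = 4/5 ↔ 1 = 4/5
This gives 4/5 ≠ 1.

No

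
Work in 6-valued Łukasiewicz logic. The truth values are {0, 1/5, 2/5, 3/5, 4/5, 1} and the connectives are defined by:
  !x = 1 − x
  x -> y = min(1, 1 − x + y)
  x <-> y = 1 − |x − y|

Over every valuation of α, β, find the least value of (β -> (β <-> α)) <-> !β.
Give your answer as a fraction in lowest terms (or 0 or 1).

0

Take α = 1, β = 1:
β <-> α = 1 <-> 1 = 1
β -> (β <-> α) = 1 -> 1 = 1
!β = !1 = 0
(β -> (β <-> α)) <-> !β = 1 <-> 0 = 0
No assignment yields a value below 0, so this is the minimum.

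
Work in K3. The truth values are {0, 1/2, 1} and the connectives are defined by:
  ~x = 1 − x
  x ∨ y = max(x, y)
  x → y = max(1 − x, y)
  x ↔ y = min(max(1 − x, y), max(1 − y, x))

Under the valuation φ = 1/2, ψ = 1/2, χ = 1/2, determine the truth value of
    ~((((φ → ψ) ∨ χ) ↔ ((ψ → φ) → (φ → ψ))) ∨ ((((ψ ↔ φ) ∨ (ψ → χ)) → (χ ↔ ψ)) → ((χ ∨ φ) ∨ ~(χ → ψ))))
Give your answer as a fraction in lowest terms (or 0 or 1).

1/2

φ → ψ = 1/2 → 1/2 = 1/2
(φ → ψ) ∨ χ = 1/2 ∨ 1/2 = 1/2
ψ → φ = 1/2 → 1/2 = 1/2
φ → ψ = 1/2 → 1/2 = 1/2
(ψ → φ) → (φ → ψ) = 1/2 → 1/2 = 1/2
((φ → ψ) ∨ χ) ↔ ((ψ → φ) → (φ → ψ)) = 1/2 ↔ 1/2 = 1/2
ψ ↔ φ = 1/2 ↔ 1/2 = 1/2
ψ → χ = 1/2 → 1/2 = 1/2
(ψ ↔ φ) ∨ (ψ → χ) = 1/2 ∨ 1/2 = 1/2
χ ↔ ψ = 1/2 ↔ 1/2 = 1/2
((ψ ↔ φ) ∨ (ψ → χ)) → (χ ↔ ψ) = 1/2 → 1/2 = 1/2
χ ∨ φ = 1/2 ∨ 1/2 = 1/2
χ → ψ = 1/2 → 1/2 = 1/2
~(χ → ψ) = ~1/2 = 1/2
(χ ∨ φ) ∨ ~(χ → ψ) = 1/2 ∨ 1/2 = 1/2
(((ψ ↔ φ) ∨ (ψ → χ)) → (χ ↔ ψ)) → ((χ ∨ φ) ∨ ~(χ → ψ)) = 1/2 → 1/2 = 1/2
(((φ → ψ) ∨ χ) ↔ ((ψ → φ) → (φ → ψ))) ∨ ((((ψ ↔ φ) ∨ (ψ → χ)) → (χ ↔ ψ)) → ((χ ∨ φ) ∨ ~(χ → ψ))) = 1/2 ∨ 1/2 = 1/2
~((((φ → ψ) ∨ χ) ↔ ((ψ → φ) → (φ → ψ))) ∨ ((((ψ ↔ φ) ∨ (ψ → χ)) → (χ ↔ ψ)) → ((χ ∨ φ) ∨ ~(χ → ψ)))) = ~1/2 = 1/2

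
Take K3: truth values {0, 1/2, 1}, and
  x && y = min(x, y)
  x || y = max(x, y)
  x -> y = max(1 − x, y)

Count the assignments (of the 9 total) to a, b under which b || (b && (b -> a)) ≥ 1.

3

a = 0, b = 0 ↦ 0  <
a = 0, b = 1/2 ↦ 1/2  <
a = 0, b = 1 ↦ 1  ≥
a = 1/2, b = 0 ↦ 0  <
a = 1/2, b = 1/2 ↦ 1/2  <
a = 1/2, b = 1 ↦ 1  ≥
a = 1, b = 0 ↦ 0  <
a = 1, b = 1/2 ↦ 1/2  <
a = 1, b = 1 ↦ 1  ≥
So 3 of the 9 assignments meet the threshold.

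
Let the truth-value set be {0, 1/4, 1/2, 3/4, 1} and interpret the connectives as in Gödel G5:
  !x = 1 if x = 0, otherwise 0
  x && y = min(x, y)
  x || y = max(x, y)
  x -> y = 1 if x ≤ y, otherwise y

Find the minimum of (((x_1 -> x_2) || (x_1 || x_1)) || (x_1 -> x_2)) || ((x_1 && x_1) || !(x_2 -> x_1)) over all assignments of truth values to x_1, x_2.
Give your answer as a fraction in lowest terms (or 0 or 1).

1/4

Take x_1 = 1/4, x_2 = 0:
x_1 -> x_2 = 1/4 -> 0 = 0
x_1 || x_1 = 1/4 || 1/4 = 1/4
(x_1 -> x_2) || (x_1 || x_1) = 0 || 1/4 = 1/4
x_1 -> x_2 = 1/4 -> 0 = 0
((x_1 -> x_2) || (x_1 || x_1)) || (x_1 -> x_2) = 1/4 || 0 = 1/4
x_1 && x_1 = 1/4 && 1/4 = 1/4
x_2 -> x_1 = 0 -> 1/4 = 1
!(x_2 -> x_1) = !1 = 0
(x_1 && x_1) || !(x_2 -> x_1) = 1/4 || 0 = 1/4
(((x_1 -> x_2) || (x_1 || x_1)) || (x_1 -> x_2)) || ((x_1 && x_1) || !(x_2 -> x_1)) = 1/4 || 1/4 = 1/4
No assignment yields a value below 1/4, so this is the minimum.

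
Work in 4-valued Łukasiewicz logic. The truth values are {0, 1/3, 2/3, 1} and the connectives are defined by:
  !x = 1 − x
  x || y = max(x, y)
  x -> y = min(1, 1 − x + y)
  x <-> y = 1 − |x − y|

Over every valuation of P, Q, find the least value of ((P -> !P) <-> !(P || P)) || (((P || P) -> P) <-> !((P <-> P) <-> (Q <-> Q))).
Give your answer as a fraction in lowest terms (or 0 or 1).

2/3

Take P = 1/3, Q = 0:
!P = !1/3 = 2/3
P -> !P = 1/3 -> 2/3 = 1
P || P = 1/3 || 1/3 = 1/3
!(P || P) = !1/3 = 2/3
(P -> !P) <-> !(P || P) = 1 <-> 2/3 = 2/3
P || P = 1/3 || 1/3 = 1/3
(P || P) -> P = 1/3 -> 1/3 = 1
P <-> P = 1/3 <-> 1/3 = 1
Q <-> Q = 0 <-> 0 = 1
(P <-> P) <-> (Q <-> Q) = 1 <-> 1 = 1
!((P <-> P) <-> (Q <-> Q)) = !1 = 0
((P || P) -> P) <-> !((P <-> P) <-> (Q <-> Q)) = 1 <-> 0 = 0
((P -> !P) <-> !(P || P)) || (((P || P) -> P) <-> !((P <-> P) <-> (Q <-> Q))) = 2/3 || 0 = 2/3
No assignment yields a value below 2/3, so this is the minimum.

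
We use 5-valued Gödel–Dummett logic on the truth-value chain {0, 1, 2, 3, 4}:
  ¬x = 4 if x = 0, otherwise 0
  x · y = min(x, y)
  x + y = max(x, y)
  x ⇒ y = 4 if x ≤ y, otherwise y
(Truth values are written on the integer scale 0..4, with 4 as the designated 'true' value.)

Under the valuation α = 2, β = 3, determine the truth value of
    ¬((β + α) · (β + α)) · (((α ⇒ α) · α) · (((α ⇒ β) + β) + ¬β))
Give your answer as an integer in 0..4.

β + α = 3 + 2 = 3
β + α = 3 + 2 = 3
(β + α) · (β + α) = 3 · 3 = 3
¬((β + α) · (β + α)) = ¬3 = 0
α ⇒ α = 2 ⇒ 2 = 4
(α ⇒ α) · α = 4 · 2 = 2
α ⇒ β = 2 ⇒ 3 = 4
(α ⇒ β) + β = 4 + 3 = 4
¬β = ¬3 = 0
((α ⇒ β) + β) + ¬β = 4 + 0 = 4
((α ⇒ α) · α) · (((α ⇒ β) + β) + ¬β) = 2 · 4 = 2
¬((β + α) · (β + α)) · (((α ⇒ α) · α) · (((α ⇒ β) + β) + ¬β)) = 0 · 2 = 0

0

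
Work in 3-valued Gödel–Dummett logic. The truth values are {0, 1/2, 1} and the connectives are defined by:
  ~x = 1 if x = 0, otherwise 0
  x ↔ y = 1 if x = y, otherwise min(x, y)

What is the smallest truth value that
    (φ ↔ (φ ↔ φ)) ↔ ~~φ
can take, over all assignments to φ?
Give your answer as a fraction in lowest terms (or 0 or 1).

Take φ = 1/2:
φ ↔ φ = 1/2 ↔ 1/2 = 1
φ ↔ (φ ↔ φ) = 1/2 ↔ 1 = 1/2
~φ = ~1/2 = 0
~~φ = ~0 = 1
(φ ↔ (φ ↔ φ)) ↔ ~~φ = 1/2 ↔ 1 = 1/2
No assignment yields a value below 1/2, so this is the minimum.

1/2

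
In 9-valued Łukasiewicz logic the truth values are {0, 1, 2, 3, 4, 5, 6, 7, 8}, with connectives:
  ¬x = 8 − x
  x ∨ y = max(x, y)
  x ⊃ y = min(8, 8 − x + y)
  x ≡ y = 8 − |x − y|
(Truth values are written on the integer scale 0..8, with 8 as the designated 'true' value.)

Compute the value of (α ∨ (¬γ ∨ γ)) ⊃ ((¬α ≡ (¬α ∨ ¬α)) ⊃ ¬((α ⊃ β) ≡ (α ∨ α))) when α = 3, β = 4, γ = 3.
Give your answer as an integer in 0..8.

8

¬γ = ¬3 = 5
¬γ ∨ γ = 5 ∨ 3 = 5
α ∨ (¬γ ∨ γ) = 3 ∨ 5 = 5
¬α = ¬3 = 5
¬α = ¬3 = 5
¬α = ¬3 = 5
¬α ∨ ¬α = 5 ∨ 5 = 5
¬α ≡ (¬α ∨ ¬α) = 5 ≡ 5 = 8
α ⊃ β = 3 ⊃ 4 = 8
α ∨ α = 3 ∨ 3 = 3
(α ⊃ β) ≡ (α ∨ α) = 8 ≡ 3 = 3
¬((α ⊃ β) ≡ (α ∨ α)) = ¬3 = 5
(¬α ≡ (¬α ∨ ¬α)) ⊃ ¬((α ⊃ β) ≡ (α ∨ α)) = 8 ⊃ 5 = 5
(α ∨ (¬γ ∨ γ)) ⊃ ((¬α ≡ (¬α ∨ ¬α)) ⊃ ¬((α ⊃ β) ≡ (α ∨ α))) = 5 ⊃ 5 = 8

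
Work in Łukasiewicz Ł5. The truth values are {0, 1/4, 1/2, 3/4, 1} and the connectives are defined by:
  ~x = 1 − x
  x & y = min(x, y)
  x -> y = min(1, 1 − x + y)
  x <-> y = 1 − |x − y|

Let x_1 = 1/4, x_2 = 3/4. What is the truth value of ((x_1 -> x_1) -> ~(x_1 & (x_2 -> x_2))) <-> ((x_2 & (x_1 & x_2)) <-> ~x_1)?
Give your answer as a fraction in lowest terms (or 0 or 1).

3/4

x_1 -> x_1 = 1/4 -> 1/4 = 1
x_2 -> x_2 = 3/4 -> 3/4 = 1
x_1 & (x_2 -> x_2) = 1/4 & 1 = 1/4
~(x_1 & (x_2 -> x_2)) = ~1/4 = 3/4
(x_1 -> x_1) -> ~(x_1 & (x_2 -> x_2)) = 1 -> 3/4 = 3/4
x_1 & x_2 = 1/4 & 3/4 = 1/4
x_2 & (x_1 & x_2) = 3/4 & 1/4 = 1/4
~x_1 = ~1/4 = 3/4
(x_2 & (x_1 & x_2)) <-> ~x_1 = 1/4 <-> 3/4 = 1/2
((x_1 -> x_1) -> ~(x_1 & (x_2 -> x_2))) <-> ((x_2 & (x_1 & x_2)) <-> ~x_1) = 3/4 <-> 1/2 = 3/4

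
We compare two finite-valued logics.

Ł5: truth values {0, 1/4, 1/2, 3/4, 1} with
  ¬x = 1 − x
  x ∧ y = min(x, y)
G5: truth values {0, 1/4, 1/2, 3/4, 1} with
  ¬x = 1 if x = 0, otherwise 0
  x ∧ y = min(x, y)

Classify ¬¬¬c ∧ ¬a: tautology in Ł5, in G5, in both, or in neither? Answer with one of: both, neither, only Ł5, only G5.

In Ł5: at a = 0, c = 1/4 the value is 3/4 — not a tautology.
In G5: at a = 0, c = 1/4 the value is 0 — not a tautology.

neither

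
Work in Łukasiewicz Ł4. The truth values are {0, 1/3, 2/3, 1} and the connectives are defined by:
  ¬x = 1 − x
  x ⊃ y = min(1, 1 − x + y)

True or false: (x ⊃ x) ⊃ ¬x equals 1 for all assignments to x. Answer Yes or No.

No

Counterexample: take x = 1/3.
x ⊃ x = 1/3 ⊃ 1/3 = 1
¬x = ¬1/3 = 2/3
(x ⊃ x) ⊃ ¬x = 1 ⊃ 2/3 = 2/3
This gives 2/3 ≠ 1.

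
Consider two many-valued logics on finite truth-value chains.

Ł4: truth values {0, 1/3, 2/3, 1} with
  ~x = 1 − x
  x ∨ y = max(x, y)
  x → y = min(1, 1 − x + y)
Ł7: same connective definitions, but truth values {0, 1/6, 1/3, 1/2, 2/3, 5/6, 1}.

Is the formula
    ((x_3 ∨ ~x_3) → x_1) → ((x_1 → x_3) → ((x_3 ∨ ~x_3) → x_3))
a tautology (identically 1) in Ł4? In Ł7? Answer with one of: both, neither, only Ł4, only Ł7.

In Ł4: every assignment gives 1 — tautology.
In Ł7: every assignment gives 1 — tautology.

both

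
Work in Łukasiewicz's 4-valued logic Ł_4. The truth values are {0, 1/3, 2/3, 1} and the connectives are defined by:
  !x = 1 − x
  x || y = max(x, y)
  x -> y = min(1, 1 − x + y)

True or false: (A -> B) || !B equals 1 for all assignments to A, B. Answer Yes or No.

No

Counterexample: take A = 2/3, B = 1/3.
A -> B = 2/3 -> 1/3 = 2/3
!B = !1/3 = 2/3
(A -> B) || !B = 2/3 || 2/3 = 2/3
This gives 2/3 ≠ 1.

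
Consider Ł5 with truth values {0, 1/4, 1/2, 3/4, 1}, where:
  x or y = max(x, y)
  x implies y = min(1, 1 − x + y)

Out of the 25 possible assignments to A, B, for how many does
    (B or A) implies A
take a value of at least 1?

15

value 1: 15 assignments (counts)
value 3/4: 4 assignments
value 1/2: 3 assignments
value 1/4: 2 assignments
value 0: 1 assignment
So 15 of the 25 assignments meet the threshold.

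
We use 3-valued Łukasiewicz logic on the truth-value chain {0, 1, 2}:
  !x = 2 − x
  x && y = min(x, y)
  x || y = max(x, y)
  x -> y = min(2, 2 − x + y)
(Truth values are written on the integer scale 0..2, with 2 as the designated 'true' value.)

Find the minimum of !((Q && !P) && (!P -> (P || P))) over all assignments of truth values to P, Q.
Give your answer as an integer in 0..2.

1

Take P = 1, Q = 1:
!P = !1 = 1
Q && !P = 1 && 1 = 1
!P = !1 = 1
P || P = 1 || 1 = 1
!P -> (P || P) = 1 -> 1 = 2
(Q && !P) && (!P -> (P || P)) = 1 && 2 = 1
!((Q && !P) && (!P -> (P || P))) = !1 = 1
No assignment yields a value below 1, so this is the minimum.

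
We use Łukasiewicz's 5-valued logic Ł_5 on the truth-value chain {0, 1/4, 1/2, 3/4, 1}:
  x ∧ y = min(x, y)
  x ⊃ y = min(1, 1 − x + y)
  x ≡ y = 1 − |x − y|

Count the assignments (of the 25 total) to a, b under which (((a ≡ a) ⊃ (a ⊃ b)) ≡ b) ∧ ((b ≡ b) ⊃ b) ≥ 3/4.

value 1: 5 assignments (counts)
value 3/4: 5 assignments (counts)
value 1/2: 5 assignments
value 1/4: 5 assignments
value 0: 5 assignments
So 10 of the 25 assignments meet the threshold.

10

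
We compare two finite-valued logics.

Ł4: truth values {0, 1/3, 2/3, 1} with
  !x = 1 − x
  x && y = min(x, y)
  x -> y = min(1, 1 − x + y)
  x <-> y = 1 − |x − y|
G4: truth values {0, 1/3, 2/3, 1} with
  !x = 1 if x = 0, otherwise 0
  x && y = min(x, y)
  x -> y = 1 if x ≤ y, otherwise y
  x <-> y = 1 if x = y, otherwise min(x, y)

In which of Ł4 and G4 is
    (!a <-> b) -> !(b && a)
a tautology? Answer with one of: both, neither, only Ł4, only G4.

only G4

In Ł4: at a = 1/3, b = 2/3 the value is 2/3 — not a tautology.
In G4: every assignment gives 1 — tautology.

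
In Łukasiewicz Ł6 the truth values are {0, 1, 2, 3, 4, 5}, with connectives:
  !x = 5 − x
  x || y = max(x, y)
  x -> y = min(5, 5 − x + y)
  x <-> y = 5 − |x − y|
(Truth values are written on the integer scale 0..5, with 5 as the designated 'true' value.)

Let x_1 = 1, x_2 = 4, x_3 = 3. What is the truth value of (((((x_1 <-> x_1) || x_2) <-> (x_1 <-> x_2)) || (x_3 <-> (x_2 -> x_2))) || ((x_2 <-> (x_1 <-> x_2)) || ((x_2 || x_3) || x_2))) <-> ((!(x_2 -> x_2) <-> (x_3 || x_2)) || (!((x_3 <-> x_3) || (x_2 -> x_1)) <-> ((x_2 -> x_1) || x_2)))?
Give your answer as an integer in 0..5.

x_1 <-> x_1 = 1 <-> 1 = 5
(x_1 <-> x_1) || x_2 = 5 || 4 = 5
x_1 <-> x_2 = 1 <-> 4 = 2
((x_1 <-> x_1) || x_2) <-> (x_1 <-> x_2) = 5 <-> 2 = 2
x_2 -> x_2 = 4 -> 4 = 5
x_3 <-> (x_2 -> x_2) = 3 <-> 5 = 3
(((x_1 <-> x_1) || x_2) <-> (x_1 <-> x_2)) || (x_3 <-> (x_2 -> x_2)) = 2 || 3 = 3
x_1 <-> x_2 = 1 <-> 4 = 2
x_2 <-> (x_1 <-> x_2) = 4 <-> 2 = 3
x_2 || x_3 = 4 || 3 = 4
(x_2 || x_3) || x_2 = 4 || 4 = 4
(x_2 <-> (x_1 <-> x_2)) || ((x_2 || x_3) || x_2) = 3 || 4 = 4
((((x_1 <-> x_1) || x_2) <-> (x_1 <-> x_2)) || (x_3 <-> (x_2 -> x_2))) || ((x_2 <-> (x_1 <-> x_2)) || ((x_2 || x_3) || x_2)) = 3 || 4 = 4
x_2 -> x_2 = 4 -> 4 = 5
!(x_2 -> x_2) = !5 = 0
x_3 || x_2 = 3 || 4 = 4
!(x_2 -> x_2) <-> (x_3 || x_2) = 0 <-> 4 = 1
x_3 <-> x_3 = 3 <-> 3 = 5
x_2 -> x_1 = 4 -> 1 = 2
(x_3 <-> x_3) || (x_2 -> x_1) = 5 || 2 = 5
!((x_3 <-> x_3) || (x_2 -> x_1)) = !5 = 0
x_2 -> x_1 = 4 -> 1 = 2
(x_2 -> x_1) || x_2 = 2 || 4 = 4
!((x_3 <-> x_3) || (x_2 -> x_1)) <-> ((x_2 -> x_1) || x_2) = 0 <-> 4 = 1
(!(x_2 -> x_2) <-> (x_3 || x_2)) || (!((x_3 <-> x_3) || (x_2 -> x_1)) <-> ((x_2 -> x_1) || x_2)) = 1 || 1 = 1
(((((x_1 <-> x_1) || x_2) <-> (x_1 <-> x_2)) || (x_3 <-> (x_2 -> x_2))) || ((x_2 <-> (x_1 <-> x_2)) || ((x_2 || x_3) || x_2))) <-> ((!(x_2 -> x_2) <-> (x_3 || x_2)) || (!((x_3 <-> x_3) || (x_2 -> x_1)) <-> ((x_2 -> x_1) || x_2))) = 4 <-> 1 = 2

2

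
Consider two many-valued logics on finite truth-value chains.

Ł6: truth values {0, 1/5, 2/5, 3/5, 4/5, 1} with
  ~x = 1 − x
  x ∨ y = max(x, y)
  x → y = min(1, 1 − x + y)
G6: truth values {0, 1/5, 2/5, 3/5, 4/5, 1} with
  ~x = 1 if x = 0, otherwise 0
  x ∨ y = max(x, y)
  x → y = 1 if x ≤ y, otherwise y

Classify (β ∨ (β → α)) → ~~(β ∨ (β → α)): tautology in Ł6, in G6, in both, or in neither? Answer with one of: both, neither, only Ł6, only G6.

In Ł6: every assignment gives 1 — tautology.
In G6: every assignment gives 1 — tautology.

both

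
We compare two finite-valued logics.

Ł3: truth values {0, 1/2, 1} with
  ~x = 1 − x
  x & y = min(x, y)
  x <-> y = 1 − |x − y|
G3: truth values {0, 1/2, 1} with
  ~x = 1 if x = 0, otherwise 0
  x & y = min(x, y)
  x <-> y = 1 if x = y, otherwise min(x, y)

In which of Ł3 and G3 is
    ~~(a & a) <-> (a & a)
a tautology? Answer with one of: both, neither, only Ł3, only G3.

only Ł3

In Ł3: every assignment gives 1 — tautology.
In G3: at a = 1/2 the value is 1/2 — not a tautology.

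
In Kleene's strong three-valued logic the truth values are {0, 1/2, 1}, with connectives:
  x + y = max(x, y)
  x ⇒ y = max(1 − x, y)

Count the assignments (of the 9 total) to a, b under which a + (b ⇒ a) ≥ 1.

5

a = 0, b = 0 ↦ 1  ≥
a = 0, b = 1/2 ↦ 1/2  <
a = 0, b = 1 ↦ 0  <
a = 1/2, b = 0 ↦ 1  ≥
a = 1/2, b = 1/2 ↦ 1/2  <
a = 1/2, b = 1 ↦ 1/2  <
a = 1, b = 0 ↦ 1  ≥
a = 1, b = 1/2 ↦ 1  ≥
a = 1, b = 1 ↦ 1  ≥
So 5 of the 9 assignments meet the threshold.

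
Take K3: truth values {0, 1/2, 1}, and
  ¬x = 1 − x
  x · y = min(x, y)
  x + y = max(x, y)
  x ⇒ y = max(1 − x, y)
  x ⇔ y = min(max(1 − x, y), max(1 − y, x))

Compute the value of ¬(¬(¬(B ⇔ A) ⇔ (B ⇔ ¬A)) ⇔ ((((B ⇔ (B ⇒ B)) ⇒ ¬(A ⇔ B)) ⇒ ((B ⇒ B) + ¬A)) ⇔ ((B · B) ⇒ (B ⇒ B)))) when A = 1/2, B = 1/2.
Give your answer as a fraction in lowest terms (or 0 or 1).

1/2

B ⇔ A = 1/2 ⇔ 1/2 = 1/2
¬(B ⇔ A) = ¬1/2 = 1/2
¬A = ¬1/2 = 1/2
B ⇔ ¬A = 1/2 ⇔ 1/2 = 1/2
¬(B ⇔ A) ⇔ (B ⇔ ¬A) = 1/2 ⇔ 1/2 = 1/2
¬(¬(B ⇔ A) ⇔ (B ⇔ ¬A)) = ¬1/2 = 1/2
B ⇒ B = 1/2 ⇒ 1/2 = 1/2
B ⇔ (B ⇒ B) = 1/2 ⇔ 1/2 = 1/2
A ⇔ B = 1/2 ⇔ 1/2 = 1/2
¬(A ⇔ B) = ¬1/2 = 1/2
(B ⇔ (B ⇒ B)) ⇒ ¬(A ⇔ B) = 1/2 ⇒ 1/2 = 1/2
B ⇒ B = 1/2 ⇒ 1/2 = 1/2
¬A = ¬1/2 = 1/2
(B ⇒ B) + ¬A = 1/2 + 1/2 = 1/2
((B ⇔ (B ⇒ B)) ⇒ ¬(A ⇔ B)) ⇒ ((B ⇒ B) + ¬A) = 1/2 ⇒ 1/2 = 1/2
B · B = 1/2 · 1/2 = 1/2
B ⇒ B = 1/2 ⇒ 1/2 = 1/2
(B · B) ⇒ (B ⇒ B) = 1/2 ⇒ 1/2 = 1/2
(((B ⇔ (B ⇒ B)) ⇒ ¬(A ⇔ B)) ⇒ ((B ⇒ B) + ¬A)) ⇔ ((B · B) ⇒ (B ⇒ B)) = 1/2 ⇔ 1/2 = 1/2
¬(¬(B ⇔ A) ⇔ (B ⇔ ¬A)) ⇔ ((((B ⇔ (B ⇒ B)) ⇒ ¬(A ⇔ B)) ⇒ ((B ⇒ B) + ¬A)) ⇔ ((B · B) ⇒ (B ⇒ B))) = 1/2 ⇔ 1/2 = 1/2
¬(¬(¬(B ⇔ A) ⇔ (B ⇔ ¬A)) ⇔ ((((B ⇔ (B ⇒ B)) ⇒ ¬(A ⇔ B)) ⇒ ((B ⇒ B) + ¬A)) ⇔ ((B · B) ⇒ (B ⇒ B)))) = ¬1/2 = 1/2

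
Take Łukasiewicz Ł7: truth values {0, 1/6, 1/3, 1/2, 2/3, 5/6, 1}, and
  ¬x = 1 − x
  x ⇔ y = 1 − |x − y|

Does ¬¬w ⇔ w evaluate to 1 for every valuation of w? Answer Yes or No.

w = 0 ↦ 1
w = 1/6 ↦ 1
w = 1/3 ↦ 1
w = 1/2 ↦ 1
w = 2/3 ↦ 1
w = 5/6 ↦ 1
w = 1 ↦ 1
Every assignment gives a value ≥ 1.

Yes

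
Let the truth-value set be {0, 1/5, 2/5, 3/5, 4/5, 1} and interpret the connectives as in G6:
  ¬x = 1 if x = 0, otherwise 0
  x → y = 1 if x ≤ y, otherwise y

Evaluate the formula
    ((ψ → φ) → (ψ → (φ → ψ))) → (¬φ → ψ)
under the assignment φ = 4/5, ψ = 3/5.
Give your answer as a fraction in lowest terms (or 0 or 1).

ψ → φ = 3/5 → 4/5 = 1
φ → ψ = 4/5 → 3/5 = 3/5
ψ → (φ → ψ) = 3/5 → 3/5 = 1
(ψ → φ) → (ψ → (φ → ψ)) = 1 → 1 = 1
¬φ = ¬4/5 = 0
¬φ → ψ = 0 → 3/5 = 1
((ψ → φ) → (ψ → (φ → ψ))) → (¬φ → ψ) = 1 → 1 = 1

1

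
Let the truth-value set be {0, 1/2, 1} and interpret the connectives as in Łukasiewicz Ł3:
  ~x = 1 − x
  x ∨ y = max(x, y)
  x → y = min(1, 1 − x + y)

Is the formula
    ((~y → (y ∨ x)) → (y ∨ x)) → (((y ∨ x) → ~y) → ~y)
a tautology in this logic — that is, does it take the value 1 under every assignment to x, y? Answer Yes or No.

x = 0, y = 0 ↦ 1
x = 0, y = 1/2 ↦ 1
x = 0, y = 1 ↦ 1
x = 1/2, y = 0 ↦ 1
x = 1/2, y = 1/2 ↦ 1
x = 1/2, y = 1 ↦ 1
x = 1, y = 0 ↦ 1
x = 1, y = 1/2 ↦ 1
x = 1, y = 1 ↦ 1
Every assignment gives a value ≥ 1.

Yes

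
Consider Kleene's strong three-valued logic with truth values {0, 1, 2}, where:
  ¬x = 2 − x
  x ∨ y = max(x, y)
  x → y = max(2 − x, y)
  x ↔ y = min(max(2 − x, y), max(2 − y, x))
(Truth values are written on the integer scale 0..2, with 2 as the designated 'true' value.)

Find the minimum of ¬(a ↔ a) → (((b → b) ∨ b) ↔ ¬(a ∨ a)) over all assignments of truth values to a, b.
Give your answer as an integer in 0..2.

Take a = 1, b = 0:
a ↔ a = 1 ↔ 1 = 1
¬(a ↔ a) = ¬1 = 1
b → b = 0 → 0 = 2
(b → b) ∨ b = 2 ∨ 0 = 2
a ∨ a = 1 ∨ 1 = 1
¬(a ∨ a) = ¬1 = 1
((b → b) ∨ b) ↔ ¬(a ∨ a) = 2 ↔ 1 = 1
¬(a ↔ a) → (((b → b) ∨ b) ↔ ¬(a ∨ a)) = 1 → 1 = 1
No assignment yields a value below 1, so this is the minimum.

1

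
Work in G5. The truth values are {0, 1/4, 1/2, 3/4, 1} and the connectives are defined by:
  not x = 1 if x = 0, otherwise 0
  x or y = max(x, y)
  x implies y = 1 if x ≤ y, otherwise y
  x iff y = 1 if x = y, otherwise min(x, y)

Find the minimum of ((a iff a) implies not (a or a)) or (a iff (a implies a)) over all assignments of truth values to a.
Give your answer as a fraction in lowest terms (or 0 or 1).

1/4

Take a = 1/4:
a iff a = 1/4 iff 1/4 = 1
a or a = 1/4 or 1/4 = 1/4
not (a or a) = not 1/4 = 0
(a iff a) implies not (a or a) = 1 implies 0 = 0
a implies a = 1/4 implies 1/4 = 1
a iff (a implies a) = 1/4 iff 1 = 1/4
((a iff a) implies not (a or a)) or (a iff (a implies a)) = 0 or 1/4 = 1/4
No assignment yields a value below 1/4, so this is the minimum.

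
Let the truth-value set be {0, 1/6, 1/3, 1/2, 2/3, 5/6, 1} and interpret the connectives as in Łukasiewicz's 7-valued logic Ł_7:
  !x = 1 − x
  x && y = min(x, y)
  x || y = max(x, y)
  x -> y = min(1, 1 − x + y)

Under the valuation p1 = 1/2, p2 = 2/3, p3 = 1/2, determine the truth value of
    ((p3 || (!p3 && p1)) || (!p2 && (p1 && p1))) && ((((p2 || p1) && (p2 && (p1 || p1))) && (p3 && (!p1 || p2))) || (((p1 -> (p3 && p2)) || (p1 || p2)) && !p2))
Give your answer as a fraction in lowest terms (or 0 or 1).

!p3 = !1/2 = 1/2
!p3 && p1 = 1/2 && 1/2 = 1/2
p3 || (!p3 && p1) = 1/2 || 1/2 = 1/2
!p2 = !2/3 = 1/3
p1 && p1 = 1/2 && 1/2 = 1/2
!p2 && (p1 && p1) = 1/3 && 1/2 = 1/3
(p3 || (!p3 && p1)) || (!p2 && (p1 && p1)) = 1/2 || 1/3 = 1/2
p2 || p1 = 2/3 || 1/2 = 2/3
p1 || p1 = 1/2 || 1/2 = 1/2
p2 && (p1 || p1) = 2/3 && 1/2 = 1/2
(p2 || p1) && (p2 && (p1 || p1)) = 2/3 && 1/2 = 1/2
!p1 = !1/2 = 1/2
!p1 || p2 = 1/2 || 2/3 = 2/3
p3 && (!p1 || p2) = 1/2 && 2/3 = 1/2
((p2 || p1) && (p2 && (p1 || p1))) && (p3 && (!p1 || p2)) = 1/2 && 1/2 = 1/2
p3 && p2 = 1/2 && 2/3 = 1/2
p1 -> (p3 && p2) = 1/2 -> 1/2 = 1
p1 || p2 = 1/2 || 2/3 = 2/3
(p1 -> (p3 && p2)) || (p1 || p2) = 1 || 2/3 = 1
!p2 = !2/3 = 1/3
((p1 -> (p3 && p2)) || (p1 || p2)) && !p2 = 1 && 1/3 = 1/3
(((p2 || p1) && (p2 && (p1 || p1))) && (p3 && (!p1 || p2))) || (((p1 -> (p3 && p2)) || (p1 || p2)) && !p2) = 1/2 || 1/3 = 1/2
((p3 || (!p3 && p1)) || (!p2 && (p1 && p1))) && ((((p2 || p1) && (p2 && (p1 || p1))) && (p3 && (!p1 || p2))) || (((p1 -> (p3 && p2)) || (p1 || p2)) && !p2)) = 1/2 && 1/2 = 1/2

1/2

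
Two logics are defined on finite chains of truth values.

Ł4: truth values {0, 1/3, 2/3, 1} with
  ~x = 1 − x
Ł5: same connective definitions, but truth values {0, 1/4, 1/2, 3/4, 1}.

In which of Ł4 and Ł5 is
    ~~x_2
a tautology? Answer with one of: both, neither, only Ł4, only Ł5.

neither

In Ł4: at x_2 = 0 the value is 0 — not a tautology.
In Ł5: at x_2 = 0 the value is 0 — not a tautology.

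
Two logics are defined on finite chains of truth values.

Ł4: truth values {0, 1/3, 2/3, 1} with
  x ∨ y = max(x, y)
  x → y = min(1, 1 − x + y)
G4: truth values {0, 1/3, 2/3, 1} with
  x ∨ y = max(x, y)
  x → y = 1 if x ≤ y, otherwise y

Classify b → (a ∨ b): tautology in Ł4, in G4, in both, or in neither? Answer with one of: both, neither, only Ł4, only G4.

In Ł4: every assignment gives 1 — tautology.
In G4: every assignment gives 1 — tautology.

both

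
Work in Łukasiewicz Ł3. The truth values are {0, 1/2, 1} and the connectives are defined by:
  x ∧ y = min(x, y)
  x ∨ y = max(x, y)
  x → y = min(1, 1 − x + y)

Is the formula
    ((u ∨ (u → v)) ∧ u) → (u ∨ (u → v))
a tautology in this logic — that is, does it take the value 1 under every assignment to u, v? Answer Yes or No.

u = 0, v = 0 ↦ 1
u = 0, v = 1/2 ↦ 1
u = 0, v = 1 ↦ 1
u = 1/2, v = 0 ↦ 1
u = 1/2, v = 1/2 ↦ 1
u = 1/2, v = 1 ↦ 1
u = 1, v = 0 ↦ 1
u = 1, v = 1/2 ↦ 1
u = 1, v = 1 ↦ 1
Every assignment gives a value ≥ 1.

Yes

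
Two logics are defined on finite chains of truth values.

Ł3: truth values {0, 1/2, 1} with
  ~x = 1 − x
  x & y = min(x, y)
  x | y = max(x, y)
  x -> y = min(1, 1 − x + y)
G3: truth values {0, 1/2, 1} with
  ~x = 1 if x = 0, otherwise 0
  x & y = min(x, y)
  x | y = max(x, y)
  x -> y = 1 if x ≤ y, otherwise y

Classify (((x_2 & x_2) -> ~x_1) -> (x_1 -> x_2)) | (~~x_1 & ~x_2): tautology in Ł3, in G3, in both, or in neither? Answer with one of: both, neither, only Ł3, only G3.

only G3

In Ł3: at x_1 = 1/2, x_2 = 0 the value is 1/2 — not a tautology.
In G3: every assignment gives 1 — tautology.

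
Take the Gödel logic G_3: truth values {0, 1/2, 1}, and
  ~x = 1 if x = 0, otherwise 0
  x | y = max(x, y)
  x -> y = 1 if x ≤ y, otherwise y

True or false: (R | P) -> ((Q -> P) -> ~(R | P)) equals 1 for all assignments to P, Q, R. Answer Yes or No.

No

Counterexample: take P = 0, Q = 0, R = 1/2.
R | P = 1/2 | 0 = 1/2
Q -> P = 0 -> 0 = 1
R | P = 1/2 | 0 = 1/2
~(R | P) = ~1/2 = 0
(Q -> P) -> ~(R | P) = 1 -> 0 = 0
(R | P) -> ((Q -> P) -> ~(R | P)) = 1/2 -> 0 = 0
This gives 0 ≠ 1.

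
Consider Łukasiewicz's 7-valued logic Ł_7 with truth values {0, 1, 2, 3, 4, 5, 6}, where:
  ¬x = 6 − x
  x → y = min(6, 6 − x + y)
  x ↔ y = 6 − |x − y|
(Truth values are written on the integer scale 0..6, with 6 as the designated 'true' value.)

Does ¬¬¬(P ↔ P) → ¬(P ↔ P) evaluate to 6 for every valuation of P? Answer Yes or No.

P = 0 ↦ 6
P = 1 ↦ 6
P = 2 ↦ 6
P = 3 ↦ 6
P = 4 ↦ 6
P = 5 ↦ 6
P = 6 ↦ 6
Every assignment gives a value ≥ 6.

Yes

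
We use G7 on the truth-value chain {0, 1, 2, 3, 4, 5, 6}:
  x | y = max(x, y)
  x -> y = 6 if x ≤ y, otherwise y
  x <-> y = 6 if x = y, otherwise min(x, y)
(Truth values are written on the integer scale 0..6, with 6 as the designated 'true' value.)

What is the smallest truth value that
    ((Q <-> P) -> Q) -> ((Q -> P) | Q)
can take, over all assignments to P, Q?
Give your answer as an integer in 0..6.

1

Take P = 0, Q = 1:
Q <-> P = 1 <-> 0 = 0
(Q <-> P) -> Q = 0 -> 1 = 6
Q -> P = 1 -> 0 = 0
(Q -> P) | Q = 0 | 1 = 1
((Q <-> P) -> Q) -> ((Q -> P) | Q) = 6 -> 1 = 1
No assignment yields a value below 1, so this is the minimum.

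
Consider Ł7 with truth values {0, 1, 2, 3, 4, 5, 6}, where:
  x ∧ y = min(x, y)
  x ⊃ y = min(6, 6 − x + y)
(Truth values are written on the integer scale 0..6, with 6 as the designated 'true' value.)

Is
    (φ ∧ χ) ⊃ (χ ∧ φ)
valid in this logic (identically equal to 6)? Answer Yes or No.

Yes

At φ = 1, χ = 0, for instance:
φ ∧ χ = 1 ∧ 0 = 0
χ ∧ φ = 0 ∧ 1 = 0
(φ ∧ χ) ⊃ (χ ∧ φ) = 0 ⊃ 0 = 6
and checking the remaining 48 assignments likewise gives ≥ 6 in every case.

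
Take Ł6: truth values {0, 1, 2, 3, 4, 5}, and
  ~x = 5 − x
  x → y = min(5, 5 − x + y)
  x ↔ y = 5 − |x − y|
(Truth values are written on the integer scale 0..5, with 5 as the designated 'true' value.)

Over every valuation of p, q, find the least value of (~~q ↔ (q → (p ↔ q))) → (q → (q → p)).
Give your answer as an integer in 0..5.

Take p = 0, q = 4:
~q = ~4 = 1
~~q = ~1 = 4
p ↔ q = 0 ↔ 4 = 1
q → (p ↔ q) = 4 → 1 = 2
~~q ↔ (q → (p ↔ q)) = 4 ↔ 2 = 3
q → p = 4 → 0 = 1
q → (q → p) = 4 → 1 = 2
(~~q ↔ (q → (p ↔ q))) → (q → (q → p)) = 3 → 2 = 4
No assignment yields a value below 4, so this is the minimum.

4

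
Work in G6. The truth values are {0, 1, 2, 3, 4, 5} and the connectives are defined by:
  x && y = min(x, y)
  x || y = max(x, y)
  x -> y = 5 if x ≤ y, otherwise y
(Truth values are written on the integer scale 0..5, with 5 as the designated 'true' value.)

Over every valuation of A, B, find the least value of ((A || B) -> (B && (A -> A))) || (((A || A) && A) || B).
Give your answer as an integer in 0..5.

Take A = 1, B = 0:
A || B = 1 || 0 = 1
A -> A = 1 -> 1 = 5
B && (A -> A) = 0 && 5 = 0
(A || B) -> (B && (A -> A)) = 1 -> 0 = 0
A || A = 1 || 1 = 1
(A || A) && A = 1 && 1 = 1
((A || A) && A) || B = 1 || 0 = 1
((A || B) -> (B && (A -> A))) || (((A || A) && A) || B) = 0 || 1 = 1
No assignment yields a value below 1, so this is the minimum.

1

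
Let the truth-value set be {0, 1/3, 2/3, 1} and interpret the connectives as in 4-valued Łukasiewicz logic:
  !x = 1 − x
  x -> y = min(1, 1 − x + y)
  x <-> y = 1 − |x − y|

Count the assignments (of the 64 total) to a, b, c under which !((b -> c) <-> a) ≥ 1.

11

value 1: 11 assignments (counts)
value 2/3: 16 assignments
value 1/3: 21 assignments
value 0: 16 assignments
So 11 of the 64 assignments meet the threshold.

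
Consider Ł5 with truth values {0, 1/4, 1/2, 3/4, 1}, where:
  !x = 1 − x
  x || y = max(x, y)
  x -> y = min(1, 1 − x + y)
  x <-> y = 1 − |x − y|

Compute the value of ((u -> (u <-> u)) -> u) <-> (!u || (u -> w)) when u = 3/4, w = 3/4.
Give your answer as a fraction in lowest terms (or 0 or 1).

u <-> u = 3/4 <-> 3/4 = 1
u -> (u <-> u) = 3/4 -> 1 = 1
(u -> (u <-> u)) -> u = 1 -> 3/4 = 3/4
!u = !3/4 = 1/4
u -> w = 3/4 -> 3/4 = 1
!u || (u -> w) = 1/4 || 1 = 1
((u -> (u <-> u)) -> u) <-> (!u || (u -> w)) = 3/4 <-> 1 = 3/4

3/4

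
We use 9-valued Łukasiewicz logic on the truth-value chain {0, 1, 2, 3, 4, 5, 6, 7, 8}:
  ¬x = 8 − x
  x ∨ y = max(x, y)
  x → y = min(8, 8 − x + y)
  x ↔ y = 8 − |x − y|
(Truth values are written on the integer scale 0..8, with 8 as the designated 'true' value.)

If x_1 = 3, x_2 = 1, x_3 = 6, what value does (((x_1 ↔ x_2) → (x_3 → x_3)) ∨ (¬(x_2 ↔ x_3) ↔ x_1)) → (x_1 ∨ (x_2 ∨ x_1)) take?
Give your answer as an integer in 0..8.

3

x_1 ↔ x_2 = 3 ↔ 1 = 6
x_3 → x_3 = 6 → 6 = 8
(x_1 ↔ x_2) → (x_3 → x_3) = 6 → 8 = 8
x_2 ↔ x_3 = 1 ↔ 6 = 3
¬(x_2 ↔ x_3) = ¬3 = 5
¬(x_2 ↔ x_3) ↔ x_1 = 5 ↔ 3 = 6
((x_1 ↔ x_2) → (x_3 → x_3)) ∨ (¬(x_2 ↔ x_3) ↔ x_1) = 8 ∨ 6 = 8
x_2 ∨ x_1 = 1 ∨ 3 = 3
x_1 ∨ (x_2 ∨ x_1) = 3 ∨ 3 = 3
(((x_1 ↔ x_2) → (x_3 → x_3)) ∨ (¬(x_2 ↔ x_3) ↔ x_1)) → (x_1 ∨ (x_2 ∨ x_1)) = 8 → 3 = 3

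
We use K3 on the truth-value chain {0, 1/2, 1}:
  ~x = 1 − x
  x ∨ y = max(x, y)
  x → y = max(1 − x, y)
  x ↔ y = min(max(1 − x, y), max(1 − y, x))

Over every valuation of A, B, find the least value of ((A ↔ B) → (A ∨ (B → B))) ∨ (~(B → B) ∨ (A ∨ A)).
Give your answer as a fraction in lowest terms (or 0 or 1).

Take A = 0, B = 1/2:
A ↔ B = 0 ↔ 1/2 = 1/2
B → B = 1/2 → 1/2 = 1/2
A ∨ (B → B) = 0 ∨ 1/2 = 1/2
(A ↔ B) → (A ∨ (B → B)) = 1/2 → 1/2 = 1/2
B → B = 1/2 → 1/2 = 1/2
~(B → B) = ~1/2 = 1/2
A ∨ A = 0 ∨ 0 = 0
~(B → B) ∨ (A ∨ A) = 1/2 ∨ 0 = 1/2
((A ↔ B) → (A ∨ (B → B))) ∨ (~(B → B) ∨ (A ∨ A)) = 1/2 ∨ 1/2 = 1/2
No assignment yields a value below 1/2, so this is the minimum.

1/2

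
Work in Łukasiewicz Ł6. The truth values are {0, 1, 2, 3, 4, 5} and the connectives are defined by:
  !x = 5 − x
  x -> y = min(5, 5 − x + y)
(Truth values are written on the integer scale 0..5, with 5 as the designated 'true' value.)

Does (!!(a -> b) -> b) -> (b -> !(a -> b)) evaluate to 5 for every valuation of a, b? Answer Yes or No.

Counterexample: take a = 0, b = 3.
a -> b = 0 -> 3 = 5
!(a -> b) = !5 = 0
!!(a -> b) = !0 = 5
!!(a -> b) -> b = 5 -> 3 = 3
a -> b = 0 -> 3 = 5
!(a -> b) = !5 = 0
b -> !(a -> b) = 3 -> 0 = 2
(!!(a -> b) -> b) -> (b -> !(a -> b)) = 3 -> 2 = 4
This gives 4 ≠ 5.

No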